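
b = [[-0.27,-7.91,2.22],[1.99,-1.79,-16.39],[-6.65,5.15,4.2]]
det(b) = -820.46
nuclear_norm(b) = 32.23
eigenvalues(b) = [(-5.51+0j), (3.83+11.59j), (3.83-11.59j)]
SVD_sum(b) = [[-0.18,0.13,0.69],[4.01,-3.01,-15.64],[-1.60,1.2,6.25]] + [[2.6, -6.90, 1.99], [-0.68, 1.80, -0.52], [-1.98, 5.25, -1.52]] + [[-2.69, -1.15, -0.47], [-1.35, -0.57, -0.23], [-3.07, -1.31, -0.53]]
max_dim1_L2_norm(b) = 16.61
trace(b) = 2.14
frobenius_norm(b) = 20.78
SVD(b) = [[-0.04,0.78,-0.63],[0.93,-0.20,-0.31],[-0.37,-0.59,-0.71]] @ diag([17.70093744067885, 9.801145646210271, 4.729170936109988]) @ [[0.24, -0.18, -0.95],[0.34, -0.9, 0.26],[0.91, 0.39, 0.16]]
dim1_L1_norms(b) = [10.4, 20.17, 16.0]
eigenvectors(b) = [[0.78+0.00j, -0.24+0.44j, -0.24-0.44j],[0.58+0.00j, (0.7+0j), 0.70-0.00j],[0.23+0.00j, -0.27-0.44j, -0.27+0.44j]]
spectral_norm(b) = 17.70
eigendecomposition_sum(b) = [[(-3+0j), (-2.2+0j), -3.02+0.00j], [-2.23+0.00j, -1.63+0.00j, (-2.25+0j)], [(-0.87+0j), -0.64+0.00j, (-0.88+0j)]] + [[1.36+2.48j, -2.86-1.62j, 2.62-4.39j],[2.11-3.30j, (-0.08+4.55j), (-7.07-0.29j)],[-2.89-0.06j, 2.89-1.70j, (2.54+4.56j)]] + [[(1.36-2.48j), (-2.86+1.62j), (2.62+4.39j)], [2.11+3.30j, (-0.08-4.55j), (-7.07+0.29j)], [-2.89+0.06j, (2.89+1.7j), 2.54-4.56j]]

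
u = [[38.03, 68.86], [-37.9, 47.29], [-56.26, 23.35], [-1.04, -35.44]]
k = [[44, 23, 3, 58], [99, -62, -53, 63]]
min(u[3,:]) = -35.44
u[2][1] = 23.35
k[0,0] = 44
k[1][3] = 63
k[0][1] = 23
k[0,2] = 3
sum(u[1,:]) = 9.39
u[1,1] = 47.29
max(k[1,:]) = 99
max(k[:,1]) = 23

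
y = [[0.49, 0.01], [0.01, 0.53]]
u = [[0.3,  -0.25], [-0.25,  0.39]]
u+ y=[[0.79, -0.24], [-0.24, 0.92]]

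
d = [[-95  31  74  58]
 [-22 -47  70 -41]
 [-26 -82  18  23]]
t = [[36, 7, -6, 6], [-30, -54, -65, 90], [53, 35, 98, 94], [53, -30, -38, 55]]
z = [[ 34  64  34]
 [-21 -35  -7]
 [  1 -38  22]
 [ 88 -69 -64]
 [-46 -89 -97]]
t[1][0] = -30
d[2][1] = -82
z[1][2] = -7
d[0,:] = [-95, 31, 74, 58]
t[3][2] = -38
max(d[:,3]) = 58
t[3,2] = -38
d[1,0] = -22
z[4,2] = -97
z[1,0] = -21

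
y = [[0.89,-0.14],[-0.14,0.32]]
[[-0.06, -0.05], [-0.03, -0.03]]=y @ [[-0.09, -0.07], [-0.14, -0.11]]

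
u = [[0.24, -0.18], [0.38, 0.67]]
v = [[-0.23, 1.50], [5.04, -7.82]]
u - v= [[0.47, -1.68],[-4.66, 8.49]]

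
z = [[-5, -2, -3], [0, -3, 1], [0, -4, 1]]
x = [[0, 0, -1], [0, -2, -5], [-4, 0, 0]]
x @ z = [[0, 4, -1], [0, 26, -7], [20, 8, 12]]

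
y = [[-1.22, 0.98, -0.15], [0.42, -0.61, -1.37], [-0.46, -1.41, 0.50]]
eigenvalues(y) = [1.59, -1.19, -1.73]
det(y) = 3.27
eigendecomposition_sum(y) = [[0.08,0.22,-0.29], [0.19,0.52,-0.67], [-0.28,-0.76,0.99]] + [[-0.75, -1.14, -0.99], [-0.06, -0.10, -0.08], [-0.26, -0.39, -0.34]] + [[-0.55,1.90,1.13],[0.30,-1.03,-0.61],[0.07,-0.26,-0.15]]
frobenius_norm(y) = 2.71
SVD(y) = [[-0.71, -0.01, -0.70], [0.49, 0.7, -0.51], [0.5, -0.71, -0.50]] @ diag([1.9283815451296462, 1.567090703489817, 1.082576252944423]) @ [[0.44, -0.88, -0.17], [0.40, 0.36, -0.84], [0.80, 0.3, 0.52]]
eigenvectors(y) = [[-0.23, -0.94, -0.87], [-0.55, -0.08, 0.47], [0.8, -0.32, 0.12]]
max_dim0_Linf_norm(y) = 1.41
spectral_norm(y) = 1.93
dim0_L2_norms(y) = [1.37, 1.82, 1.47]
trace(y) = -1.33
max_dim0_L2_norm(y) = 1.82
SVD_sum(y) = [[-0.61, 1.22, 0.23], [0.42, -0.84, -0.16], [0.42, -0.85, -0.16]] + [[-0.01, -0.01, 0.01], [0.45, 0.4, -0.93], [-0.45, -0.4, 0.94]] + [[-0.61,-0.23,-0.39], [-0.44,-0.17,-0.29], [-0.43,-0.16,-0.28]]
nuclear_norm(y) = 4.58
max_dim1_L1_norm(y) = 2.4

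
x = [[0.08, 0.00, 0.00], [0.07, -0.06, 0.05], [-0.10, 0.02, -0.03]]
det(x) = 0.00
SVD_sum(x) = [[0.06, -0.02, 0.02], [0.09, -0.03, 0.03], [-0.09, 0.03, -0.03]] + [[0.02,0.03,-0.02], [-0.02,-0.03,0.02], [-0.01,-0.01,0.01]] + [[0.00,-0.0,-0.00], [0.0,-0.00,-0.0], [0.0,-0.0,-0.0]]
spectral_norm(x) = 0.16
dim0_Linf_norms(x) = [0.1, 0.06, 0.05]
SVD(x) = [[-0.45, 0.64, 0.62], [-0.61, -0.73, 0.31], [0.66, -0.24, 0.72]] @ diag([0.16026949701600537, 0.05440415878272528, 0.007340015897848555]) @ [[-0.9, 0.31, -0.31], [0.44, 0.72, -0.54], [0.06, -0.62, -0.78]]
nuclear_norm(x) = 0.22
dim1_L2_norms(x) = [0.08, 0.1, 0.11]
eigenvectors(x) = [[0.0, 0.00, 0.75], [0.71, 0.93, 0.14], [0.71, -0.37, -0.65]]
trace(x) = -0.01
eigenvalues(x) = [-0.01, -0.08, 0.08]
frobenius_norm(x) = 0.17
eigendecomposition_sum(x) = [[-0.00, -0.0, -0.00],  [-0.01, -0.00, -0.01],  [-0.01, -0.00, -0.01]] + [[-0.00,-0.0,-0.00], [0.06,-0.06,0.06], [-0.02,0.02,-0.02]] + [[0.08, 0.00, 0.00], [0.01, 0.0, 0.0], [-0.07, 0.00, 0.0]]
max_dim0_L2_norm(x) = 0.15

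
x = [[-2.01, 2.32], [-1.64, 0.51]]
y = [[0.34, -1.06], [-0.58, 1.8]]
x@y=[[-2.03,6.31], [-0.85,2.66]]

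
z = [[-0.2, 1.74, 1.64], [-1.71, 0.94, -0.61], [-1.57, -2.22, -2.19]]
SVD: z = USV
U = [[0.53, 0.41, 0.74], [-0.09, 0.90, -0.44], [-0.84, 0.17, 0.51]]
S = [4.11, 2.23, 0.49]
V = [[0.33, 0.66, 0.67], [-0.84, 0.53, -0.11], [-0.43, -0.53, 0.73]]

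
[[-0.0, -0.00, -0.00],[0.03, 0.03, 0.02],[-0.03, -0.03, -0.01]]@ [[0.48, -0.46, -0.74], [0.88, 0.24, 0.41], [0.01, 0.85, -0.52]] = [[0.0,0.00,0.0],[0.04,0.01,-0.02],[-0.04,-0.0,0.02]]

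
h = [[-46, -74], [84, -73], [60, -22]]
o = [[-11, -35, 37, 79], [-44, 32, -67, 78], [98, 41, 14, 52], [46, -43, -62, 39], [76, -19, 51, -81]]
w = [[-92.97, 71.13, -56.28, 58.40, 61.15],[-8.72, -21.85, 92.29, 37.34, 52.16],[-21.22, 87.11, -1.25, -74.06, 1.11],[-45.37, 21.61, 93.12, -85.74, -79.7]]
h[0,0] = -46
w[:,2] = [-56.28, 92.29, -1.25, 93.12]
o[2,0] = 98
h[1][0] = 84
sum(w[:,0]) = -168.28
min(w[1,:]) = -21.85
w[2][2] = -1.25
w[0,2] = -56.28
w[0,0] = -92.97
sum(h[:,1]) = -169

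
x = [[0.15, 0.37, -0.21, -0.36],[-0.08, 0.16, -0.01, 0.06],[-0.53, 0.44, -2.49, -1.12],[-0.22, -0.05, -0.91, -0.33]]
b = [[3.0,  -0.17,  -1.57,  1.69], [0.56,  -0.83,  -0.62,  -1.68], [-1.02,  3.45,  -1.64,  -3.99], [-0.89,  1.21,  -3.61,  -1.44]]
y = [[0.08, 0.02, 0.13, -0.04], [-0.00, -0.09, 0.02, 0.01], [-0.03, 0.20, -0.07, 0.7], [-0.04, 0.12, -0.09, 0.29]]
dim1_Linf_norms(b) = [3.0, 1.68, 3.99, 3.61]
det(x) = -0.00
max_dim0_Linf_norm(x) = 2.49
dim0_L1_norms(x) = [0.98, 1.02, 3.62, 1.87]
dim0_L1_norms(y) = [0.15, 0.43, 0.31, 1.04]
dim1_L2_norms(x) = [0.58, 0.19, 2.82, 0.99]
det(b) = 96.89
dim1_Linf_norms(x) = [0.37, 0.16, 2.49, 0.91]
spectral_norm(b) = 6.68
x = y @ b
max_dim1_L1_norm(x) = 4.58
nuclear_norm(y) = 1.06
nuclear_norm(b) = 14.45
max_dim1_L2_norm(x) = 2.82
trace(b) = -0.91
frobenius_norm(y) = 0.82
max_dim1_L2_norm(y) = 0.73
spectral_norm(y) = 0.80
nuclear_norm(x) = 3.70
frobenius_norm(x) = 3.05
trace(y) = 0.21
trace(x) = -2.51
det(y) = -0.00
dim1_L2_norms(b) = [3.79, 2.05, 5.62, 4.17]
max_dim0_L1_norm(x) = 3.62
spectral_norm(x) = 3.00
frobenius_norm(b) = 8.21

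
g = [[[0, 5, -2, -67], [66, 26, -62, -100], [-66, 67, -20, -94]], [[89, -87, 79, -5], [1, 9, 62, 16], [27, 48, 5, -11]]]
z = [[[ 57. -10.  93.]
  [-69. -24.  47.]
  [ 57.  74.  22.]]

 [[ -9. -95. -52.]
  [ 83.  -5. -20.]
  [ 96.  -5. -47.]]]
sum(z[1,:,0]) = 170.0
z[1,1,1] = -5.0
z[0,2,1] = 74.0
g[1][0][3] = -5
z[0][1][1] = -24.0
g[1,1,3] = 16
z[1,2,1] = -5.0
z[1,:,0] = [-9.0, 83.0, 96.0]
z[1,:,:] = [[-9.0, -95.0, -52.0], [83.0, -5.0, -20.0], [96.0, -5.0, -47.0]]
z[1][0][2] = -52.0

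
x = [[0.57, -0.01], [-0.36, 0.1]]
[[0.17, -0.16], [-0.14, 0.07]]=x @ [[0.3, -0.28],[-0.27, -0.29]]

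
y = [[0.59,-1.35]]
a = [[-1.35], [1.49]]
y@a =[[-2.81]]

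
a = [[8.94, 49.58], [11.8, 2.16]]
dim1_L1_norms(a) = [58.52, 13.96]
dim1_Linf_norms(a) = [49.58, 11.8]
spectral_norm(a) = 50.57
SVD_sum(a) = [[9.9, 49.39], [0.87, 4.35]] + [[-0.96, 0.19], [10.93, -2.19]]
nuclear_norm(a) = 61.75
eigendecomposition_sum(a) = [[17.07, 30.42], [7.24, 12.91]] + [[-8.13, 19.16],[4.56, -10.75]]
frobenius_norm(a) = 51.79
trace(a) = 11.10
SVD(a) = [[-1.00, -0.09],  [-0.09, 1.0]] @ diag([50.56509932053155, 11.188222857307599]) @ [[-0.20, -0.98], [0.98, -0.20]]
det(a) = -565.73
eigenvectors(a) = [[0.92, -0.87], [0.39, 0.49]]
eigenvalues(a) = [29.97, -18.87]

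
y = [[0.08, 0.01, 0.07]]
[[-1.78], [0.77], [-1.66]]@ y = [[-0.14, -0.02, -0.12], [0.06, 0.01, 0.05], [-0.13, -0.02, -0.12]]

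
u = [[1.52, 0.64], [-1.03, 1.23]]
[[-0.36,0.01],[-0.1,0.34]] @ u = [[-0.56, -0.22], [-0.50, 0.35]]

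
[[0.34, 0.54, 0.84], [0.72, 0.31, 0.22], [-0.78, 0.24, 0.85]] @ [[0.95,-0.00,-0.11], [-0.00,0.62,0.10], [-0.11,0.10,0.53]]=[[0.23, 0.42, 0.46], [0.66, 0.21, 0.07], [-0.83, 0.23, 0.56]]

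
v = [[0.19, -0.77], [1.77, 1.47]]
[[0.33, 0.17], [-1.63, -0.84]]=v @ [[-0.47,-0.24],  [-0.54,-0.28]]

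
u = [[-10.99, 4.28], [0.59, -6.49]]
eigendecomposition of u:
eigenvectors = [[-0.99, -0.65], [0.12, -0.76]]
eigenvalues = [-11.49, -5.99]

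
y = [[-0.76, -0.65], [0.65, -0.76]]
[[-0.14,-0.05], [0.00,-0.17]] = y @[[0.11, -0.07], [0.09, 0.16]]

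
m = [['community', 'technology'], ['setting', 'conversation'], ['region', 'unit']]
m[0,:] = ['community', 'technology']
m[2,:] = ['region', 'unit']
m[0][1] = 'technology'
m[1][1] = 'conversation'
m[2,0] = 'region'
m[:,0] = ['community', 'setting', 'region']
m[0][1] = 'technology'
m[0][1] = 'technology'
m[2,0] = 'region'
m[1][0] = 'setting'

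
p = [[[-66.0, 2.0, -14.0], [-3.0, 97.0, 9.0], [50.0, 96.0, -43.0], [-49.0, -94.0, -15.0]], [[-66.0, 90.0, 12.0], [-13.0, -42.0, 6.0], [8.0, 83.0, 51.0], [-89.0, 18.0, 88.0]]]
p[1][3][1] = 18.0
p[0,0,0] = -66.0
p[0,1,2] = 9.0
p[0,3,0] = -49.0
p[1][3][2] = 88.0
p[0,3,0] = -49.0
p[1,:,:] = [[-66.0, 90.0, 12.0], [-13.0, -42.0, 6.0], [8.0, 83.0, 51.0], [-89.0, 18.0, 88.0]]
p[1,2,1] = 83.0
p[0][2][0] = 50.0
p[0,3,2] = -15.0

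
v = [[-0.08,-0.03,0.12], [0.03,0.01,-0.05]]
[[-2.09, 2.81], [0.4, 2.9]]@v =[[0.25,0.09,-0.39], [0.05,0.02,-0.10]]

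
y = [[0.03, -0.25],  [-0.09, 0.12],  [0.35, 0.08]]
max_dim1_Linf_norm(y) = 0.35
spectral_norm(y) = 0.37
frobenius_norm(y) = 0.46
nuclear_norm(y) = 0.65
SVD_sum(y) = [[-0.02, -0.00], [-0.06, -0.01], [0.35, 0.07]] + [[0.05, -0.25], [-0.03, 0.13], [-0.00, 0.01]]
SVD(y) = [[0.05,  0.88], [0.18,  -0.47], [-0.98,  -0.04]] @ diag([0.3652106755577562, 0.28534393713315037]) @ [[-0.98, -0.19], [0.19, -0.98]]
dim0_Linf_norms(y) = [0.35, 0.25]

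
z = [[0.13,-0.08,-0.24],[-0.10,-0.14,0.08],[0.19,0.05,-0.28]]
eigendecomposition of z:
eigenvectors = [[0.83, 0.56, 0.60], [-0.28, -0.28, -0.23], [0.48, 0.78, 0.77]]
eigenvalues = [0.02, -0.16, -0.15]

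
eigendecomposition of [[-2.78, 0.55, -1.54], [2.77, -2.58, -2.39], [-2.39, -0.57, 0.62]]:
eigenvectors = [[-0.31, -0.59, 0.23], [-0.58, 0.78, 0.92], [0.76, -0.21, 0.32]]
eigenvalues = [2.03, -4.05, -2.72]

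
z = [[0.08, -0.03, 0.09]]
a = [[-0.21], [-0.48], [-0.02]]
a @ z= [[-0.02, 0.01, -0.02], [-0.04, 0.01, -0.04], [-0.00, 0.00, -0.00]]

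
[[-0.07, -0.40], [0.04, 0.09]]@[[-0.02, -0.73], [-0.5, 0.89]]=[[0.2, -0.30],[-0.05, 0.05]]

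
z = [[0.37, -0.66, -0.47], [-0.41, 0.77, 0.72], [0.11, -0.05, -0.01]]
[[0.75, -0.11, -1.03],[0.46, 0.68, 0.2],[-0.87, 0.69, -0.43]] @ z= [[0.21, -0.53, -0.42], [-0.09, 0.21, 0.27], [-0.65, 1.13, 0.91]]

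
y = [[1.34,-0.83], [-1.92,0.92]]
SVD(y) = [[-0.59, 0.8], [0.8, 0.59]] @ diag([2.6455056005465516, 0.13638224766012974]) @ [[-0.88,0.47], [-0.47,-0.88]]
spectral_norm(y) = 2.65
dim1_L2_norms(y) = [1.58, 2.13]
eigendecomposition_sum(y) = [[1.4, -0.78], [-1.81, 1.01]] + [[-0.06, -0.05], [-0.11, -0.09]]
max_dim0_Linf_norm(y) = 1.92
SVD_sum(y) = [[1.39, -0.73], [-1.88, 0.99]] + [[-0.05, -0.1],[-0.04, -0.07]]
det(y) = -0.36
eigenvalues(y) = [2.41, -0.15]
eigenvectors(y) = [[0.61, 0.49],[-0.79, 0.87]]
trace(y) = 2.26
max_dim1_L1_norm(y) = 2.84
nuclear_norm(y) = 2.78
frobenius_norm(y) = 2.65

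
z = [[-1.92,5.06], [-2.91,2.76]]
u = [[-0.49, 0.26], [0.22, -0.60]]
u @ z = [[0.18,  -1.76], [1.32,  -0.54]]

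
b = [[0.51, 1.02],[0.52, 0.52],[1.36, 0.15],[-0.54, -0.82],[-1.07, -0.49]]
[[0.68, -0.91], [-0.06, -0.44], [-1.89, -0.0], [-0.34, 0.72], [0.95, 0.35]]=b @ [[-1.55, 0.10], [1.44, -0.94]]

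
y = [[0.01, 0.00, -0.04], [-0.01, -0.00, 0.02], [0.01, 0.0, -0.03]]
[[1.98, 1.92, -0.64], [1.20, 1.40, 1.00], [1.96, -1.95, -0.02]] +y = [[1.99, 1.92, -0.68],  [1.19, 1.40, 1.02],  [1.97, -1.95, -0.05]]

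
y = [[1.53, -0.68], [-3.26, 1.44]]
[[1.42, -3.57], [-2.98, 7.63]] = y @ [[-1.28, -3.56], [-4.97, -2.76]]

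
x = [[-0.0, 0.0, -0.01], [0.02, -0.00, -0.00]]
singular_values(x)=[0.02, 0.01]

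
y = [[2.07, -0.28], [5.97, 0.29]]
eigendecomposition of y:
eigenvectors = [[(0.15+0.15j), (0.15-0.15j)], [0.98+0.00j, 0.98-0.00j]]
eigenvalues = [(1.18+0.94j), (1.18-0.94j)]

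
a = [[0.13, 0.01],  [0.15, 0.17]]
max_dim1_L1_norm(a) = 0.32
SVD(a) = [[-0.43, -0.9],[-0.9, 0.43]] @ diag([0.24799156608482173, 0.08306734106011528]) @ [[-0.77, -0.64], [-0.64, 0.77]]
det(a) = 0.02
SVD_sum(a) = [[0.08, 0.07],[0.17, 0.14]] + [[0.05, -0.06], [-0.02, 0.03]]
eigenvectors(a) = [[-0.39, -0.16], [0.92, -0.99]]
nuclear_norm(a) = 0.33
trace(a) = 0.30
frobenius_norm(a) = 0.26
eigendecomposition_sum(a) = [[0.08, -0.01], [-0.18, 0.03]] + [[0.05, 0.02], [0.33, 0.14]]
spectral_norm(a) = 0.25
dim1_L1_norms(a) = [0.14, 0.32]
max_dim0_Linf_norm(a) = 0.17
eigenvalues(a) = [0.11, 0.19]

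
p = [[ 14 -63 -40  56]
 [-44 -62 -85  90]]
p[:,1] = [-63, -62]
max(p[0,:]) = 56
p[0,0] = 14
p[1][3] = 90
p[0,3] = 56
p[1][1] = -62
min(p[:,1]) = -63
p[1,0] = -44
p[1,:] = [-44, -62, -85, 90]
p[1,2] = -85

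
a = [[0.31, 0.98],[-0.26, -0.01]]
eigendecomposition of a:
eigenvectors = [[(0.89+0j), (0.89-0j)], [(-0.15+0.43j), -0.15-0.43j]]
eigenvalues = [(0.15+0.48j), (0.15-0.48j)]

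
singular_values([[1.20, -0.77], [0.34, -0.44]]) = [1.52, 0.18]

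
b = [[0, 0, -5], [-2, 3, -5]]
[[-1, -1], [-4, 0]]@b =[[2, -3, 10], [0, 0, 20]]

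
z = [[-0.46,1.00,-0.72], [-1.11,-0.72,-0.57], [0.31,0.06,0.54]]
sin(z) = [[-0.76, 1.03, -0.92], [-1.17, -1.01, -0.56], [0.36, 0.11, 0.56]]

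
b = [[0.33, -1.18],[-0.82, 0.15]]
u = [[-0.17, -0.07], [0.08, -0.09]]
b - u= [[0.5, -1.11], [-0.90, 0.24]]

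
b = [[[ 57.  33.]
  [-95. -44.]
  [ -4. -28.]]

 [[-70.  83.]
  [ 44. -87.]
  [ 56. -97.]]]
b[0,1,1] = -44.0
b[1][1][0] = 44.0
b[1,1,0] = 44.0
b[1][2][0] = 56.0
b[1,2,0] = 56.0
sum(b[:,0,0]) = -13.0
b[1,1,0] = 44.0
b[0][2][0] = -4.0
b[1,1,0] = 44.0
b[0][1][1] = -44.0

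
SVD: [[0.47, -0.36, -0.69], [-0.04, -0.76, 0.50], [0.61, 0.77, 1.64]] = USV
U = [[0.33,  0.02,  -0.94], [-0.07,  -1.0,  -0.04], [-0.94,  0.08,  -0.33]]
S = [2.02, 0.9, 0.66]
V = [[-0.21,-0.39,-0.90], [0.11,0.90,-0.42], [-0.97,0.18,0.14]]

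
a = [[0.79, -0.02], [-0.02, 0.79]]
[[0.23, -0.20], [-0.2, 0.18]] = a @[[0.29, -0.25], [-0.25, 0.22]]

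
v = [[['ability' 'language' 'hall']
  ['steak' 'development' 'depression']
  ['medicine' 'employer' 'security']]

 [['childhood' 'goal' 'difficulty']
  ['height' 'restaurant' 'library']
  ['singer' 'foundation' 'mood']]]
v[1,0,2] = 'difficulty'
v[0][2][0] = 'medicine'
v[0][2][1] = 'employer'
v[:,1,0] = ['steak', 'height']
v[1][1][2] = 'library'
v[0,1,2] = 'depression'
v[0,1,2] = 'depression'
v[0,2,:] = ['medicine', 'employer', 'security']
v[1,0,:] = ['childhood', 'goal', 'difficulty']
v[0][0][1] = 'language'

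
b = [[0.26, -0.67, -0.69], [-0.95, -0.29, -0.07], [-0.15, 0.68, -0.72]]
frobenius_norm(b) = 1.73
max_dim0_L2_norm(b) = 1.0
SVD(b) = [[0.27, 0.75, 0.61],[-0.36, -0.51, 0.78],[0.89, -0.43, 0.13]] @ diag([1.0028320754324356, 0.9971661284177485, 0.9936737597522798]) @ [[0.27, 0.53, -0.8], [0.74, -0.65, -0.17], [-0.61, -0.55, -0.57]]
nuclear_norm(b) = 2.99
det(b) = 0.99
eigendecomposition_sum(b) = [[(0.6+0j), (-0.43-0j), (-0.22+0j)], [-0.43+0.00j, 0.31+0.00j, (0.16+0j)], [-0.22+0.00j, (0.16+0j), 0.08+0.00j]] + [[-0.17+0.10j, -0.12+0.23j, -0.23-0.19j], [(-0.26-0.02j), (-0.3+0.17j), (-0.12-0.38j)], [(0.04+0.3j), 0.26+0.30j, -0.40+0.22j]] + [[-0.17-0.10j, (-0.12-0.23j), -0.23+0.19j], [(-0.26+0.02j), (-0.3-0.17j), -0.12+0.38j], [(0.04-0.3j), 0.26-0.30j, (-0.4-0.22j)]]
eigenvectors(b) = [[(0.78+0j), (-0.17-0.41j), (-0.17+0.41j)], [(-0.56+0j), 0.12-0.57j, 0.12+0.57j], [(-0.29+0j), -0.68+0.00j, -0.68-0.00j]]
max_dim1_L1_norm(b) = 1.62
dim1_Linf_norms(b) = [0.69, 0.95, 0.72]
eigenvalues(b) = [(1+0j), (-0.87+0.48j), (-0.87-0.48j)]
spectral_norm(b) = 1.00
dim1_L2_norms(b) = [1.0, 1.0, 1.0]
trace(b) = -0.75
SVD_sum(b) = [[0.07, 0.14, -0.22], [-0.10, -0.19, 0.29], [0.24, 0.47, -0.72]] + [[0.55, -0.48, -0.13], [-0.38, 0.33, 0.09], [-0.32, 0.28, 0.07]] + [[-0.37,-0.33,-0.34], [-0.47,-0.43,-0.44], [-0.08,-0.07,-0.07]]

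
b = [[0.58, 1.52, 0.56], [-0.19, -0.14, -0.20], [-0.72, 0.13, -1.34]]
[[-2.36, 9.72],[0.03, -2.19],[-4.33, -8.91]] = b @[[-4.75, 4.60], [-1.81, 2.99], [5.61, 4.47]]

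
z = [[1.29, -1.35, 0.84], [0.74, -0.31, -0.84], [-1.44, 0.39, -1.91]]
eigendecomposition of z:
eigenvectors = [[(-0.7+0j), (-0.7-0j), -0.00+0.00j], [-0.26+0.55j, (-0.26-0.55j), (0.53+0j)], [(0.36-0.09j), (0.36+0.09j), (0.85+0j)]]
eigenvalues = [(0.37+1.16j), (0.37-1.16j), (-1.67+0j)]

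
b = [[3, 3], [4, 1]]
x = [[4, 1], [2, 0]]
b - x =[[-1, 2], [2, 1]]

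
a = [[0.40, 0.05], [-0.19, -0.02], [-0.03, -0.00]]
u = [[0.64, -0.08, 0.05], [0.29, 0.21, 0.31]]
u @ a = [[0.27, 0.03], [0.07, 0.01]]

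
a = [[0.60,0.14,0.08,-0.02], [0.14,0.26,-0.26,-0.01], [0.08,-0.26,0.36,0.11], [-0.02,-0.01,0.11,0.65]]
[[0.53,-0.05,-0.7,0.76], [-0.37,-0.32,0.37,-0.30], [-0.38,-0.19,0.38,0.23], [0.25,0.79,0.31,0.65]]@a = [[0.24, 0.24, -0.11, 0.41], [-0.23, -0.23, 0.15, -0.14], [-0.23, -0.2, 0.18, 0.2], [0.27, 0.15, -0.0, 0.44]]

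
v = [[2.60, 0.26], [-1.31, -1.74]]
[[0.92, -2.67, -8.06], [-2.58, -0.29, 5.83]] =v @ [[0.22, -1.13, -2.99], [1.32, 1.02, -1.1]]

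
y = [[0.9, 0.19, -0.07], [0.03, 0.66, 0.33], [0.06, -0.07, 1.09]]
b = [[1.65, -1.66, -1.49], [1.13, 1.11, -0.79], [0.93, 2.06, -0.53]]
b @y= [[1.35, -0.68, -2.29], [1.00, 1.00, -0.57], [0.87, 1.57, 0.04]]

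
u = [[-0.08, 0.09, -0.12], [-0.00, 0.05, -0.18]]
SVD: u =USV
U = [[-0.67, -0.75],[-0.75, 0.67]]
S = [0.24, 0.08]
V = [[0.22, -0.4, 0.89], [0.8, -0.45, -0.4]]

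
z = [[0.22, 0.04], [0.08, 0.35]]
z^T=[[0.22, 0.08], [0.04, 0.35]]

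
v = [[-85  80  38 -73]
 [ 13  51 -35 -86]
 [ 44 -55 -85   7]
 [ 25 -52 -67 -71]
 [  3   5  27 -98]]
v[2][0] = 44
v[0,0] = -85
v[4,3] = -98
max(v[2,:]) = 44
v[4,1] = 5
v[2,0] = 44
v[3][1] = -52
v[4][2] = 27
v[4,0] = 3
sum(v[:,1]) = 29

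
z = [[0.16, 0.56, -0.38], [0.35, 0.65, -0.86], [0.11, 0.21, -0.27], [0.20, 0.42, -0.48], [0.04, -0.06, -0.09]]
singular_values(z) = [1.52, 0.22, 0.01]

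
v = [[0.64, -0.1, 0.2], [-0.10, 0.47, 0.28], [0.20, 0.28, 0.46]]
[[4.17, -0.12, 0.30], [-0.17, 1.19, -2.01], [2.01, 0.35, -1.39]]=v@ [[5.83,  1.15,  0.11], [-0.34,  4.1,  -3.79], [2.04,  -2.23,  -0.77]]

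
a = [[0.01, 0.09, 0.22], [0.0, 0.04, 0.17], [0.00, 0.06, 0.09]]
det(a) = -0.000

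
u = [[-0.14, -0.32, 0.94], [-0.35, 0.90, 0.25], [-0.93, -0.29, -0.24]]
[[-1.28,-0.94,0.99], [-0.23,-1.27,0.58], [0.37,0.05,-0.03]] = u @ [[-0.08, 0.53, -0.31], [0.09, -0.87, 0.22], [-1.34, -1.22, 1.08]]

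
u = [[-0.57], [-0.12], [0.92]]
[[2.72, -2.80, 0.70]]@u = [[-0.57]]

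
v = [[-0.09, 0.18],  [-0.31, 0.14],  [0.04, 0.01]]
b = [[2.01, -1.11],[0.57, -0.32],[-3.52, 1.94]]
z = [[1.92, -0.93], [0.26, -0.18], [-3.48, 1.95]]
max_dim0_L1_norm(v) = 0.44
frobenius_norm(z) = 4.53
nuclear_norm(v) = 0.50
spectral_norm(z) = 4.53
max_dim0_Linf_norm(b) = 3.52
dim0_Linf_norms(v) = [0.31, 0.18]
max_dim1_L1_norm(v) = 0.45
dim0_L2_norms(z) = [3.98, 2.17]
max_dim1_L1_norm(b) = 5.46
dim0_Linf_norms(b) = [3.52, 1.94]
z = b + v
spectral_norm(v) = 0.38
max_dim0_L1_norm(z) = 5.66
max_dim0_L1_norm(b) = 6.1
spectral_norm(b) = 4.67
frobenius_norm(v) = 0.40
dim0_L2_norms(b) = [4.09, 2.26]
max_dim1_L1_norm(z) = 5.43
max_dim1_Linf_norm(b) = 3.52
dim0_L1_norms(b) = [6.1, 3.37]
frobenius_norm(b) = 4.67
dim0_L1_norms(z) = [5.66, 3.06]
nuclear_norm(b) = 4.68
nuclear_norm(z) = 4.65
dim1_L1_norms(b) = [3.12, 0.89, 5.46]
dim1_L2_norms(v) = [0.2, 0.34, 0.04]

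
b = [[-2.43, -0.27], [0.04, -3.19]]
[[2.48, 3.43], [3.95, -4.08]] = b @ [[-0.88, -1.55], [-1.25, 1.26]]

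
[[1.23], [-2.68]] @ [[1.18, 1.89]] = [[1.45,  2.32],[-3.16,  -5.07]]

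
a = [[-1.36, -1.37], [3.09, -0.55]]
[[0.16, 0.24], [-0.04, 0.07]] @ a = [[0.52,-0.35], [0.27,0.02]]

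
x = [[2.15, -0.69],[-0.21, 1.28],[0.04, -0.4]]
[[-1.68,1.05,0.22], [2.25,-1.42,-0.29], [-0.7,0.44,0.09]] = x@ [[-0.23, 0.14, 0.03], [1.72, -1.09, -0.22]]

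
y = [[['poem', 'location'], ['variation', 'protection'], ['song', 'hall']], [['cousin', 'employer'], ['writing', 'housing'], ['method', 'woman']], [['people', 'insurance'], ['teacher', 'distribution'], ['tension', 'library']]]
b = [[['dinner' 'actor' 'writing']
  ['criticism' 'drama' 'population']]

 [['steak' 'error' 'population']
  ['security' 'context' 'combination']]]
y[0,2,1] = 'hall'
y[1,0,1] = 'employer'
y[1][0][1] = 'employer'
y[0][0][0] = 'poem'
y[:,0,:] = [['poem', 'location'], ['cousin', 'employer'], ['people', 'insurance']]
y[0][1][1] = 'protection'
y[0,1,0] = 'variation'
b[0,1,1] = 'drama'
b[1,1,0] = 'security'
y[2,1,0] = 'teacher'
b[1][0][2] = 'population'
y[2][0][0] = 'people'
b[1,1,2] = 'combination'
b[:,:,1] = [['actor', 'drama'], ['error', 'context']]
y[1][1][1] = 'housing'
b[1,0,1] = 'error'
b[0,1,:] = ['criticism', 'drama', 'population']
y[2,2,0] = 'tension'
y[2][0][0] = 'people'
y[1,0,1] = 'employer'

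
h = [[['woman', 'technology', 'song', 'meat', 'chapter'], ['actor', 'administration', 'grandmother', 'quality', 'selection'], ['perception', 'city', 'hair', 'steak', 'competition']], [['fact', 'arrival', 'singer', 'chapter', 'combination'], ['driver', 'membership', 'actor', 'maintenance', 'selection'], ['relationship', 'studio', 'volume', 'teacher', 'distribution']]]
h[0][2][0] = 'perception'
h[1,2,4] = 'distribution'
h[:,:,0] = [['woman', 'actor', 'perception'], ['fact', 'driver', 'relationship']]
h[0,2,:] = ['perception', 'city', 'hair', 'steak', 'competition']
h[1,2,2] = 'volume'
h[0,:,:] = [['woman', 'technology', 'song', 'meat', 'chapter'], ['actor', 'administration', 'grandmother', 'quality', 'selection'], ['perception', 'city', 'hair', 'steak', 'competition']]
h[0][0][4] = 'chapter'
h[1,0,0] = 'fact'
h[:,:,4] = [['chapter', 'selection', 'competition'], ['combination', 'selection', 'distribution']]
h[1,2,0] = 'relationship'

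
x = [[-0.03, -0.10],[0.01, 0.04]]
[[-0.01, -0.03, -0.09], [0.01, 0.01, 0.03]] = x@[[-0.46, -0.12, 0.12], [0.28, 0.35, 0.83]]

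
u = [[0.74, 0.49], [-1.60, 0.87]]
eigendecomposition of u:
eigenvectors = [[(-0.04+0.48j), -0.04-0.48j],[-0.87+0.00j, (-0.87-0j)]]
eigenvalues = [(0.8+0.88j), (0.8-0.88j)]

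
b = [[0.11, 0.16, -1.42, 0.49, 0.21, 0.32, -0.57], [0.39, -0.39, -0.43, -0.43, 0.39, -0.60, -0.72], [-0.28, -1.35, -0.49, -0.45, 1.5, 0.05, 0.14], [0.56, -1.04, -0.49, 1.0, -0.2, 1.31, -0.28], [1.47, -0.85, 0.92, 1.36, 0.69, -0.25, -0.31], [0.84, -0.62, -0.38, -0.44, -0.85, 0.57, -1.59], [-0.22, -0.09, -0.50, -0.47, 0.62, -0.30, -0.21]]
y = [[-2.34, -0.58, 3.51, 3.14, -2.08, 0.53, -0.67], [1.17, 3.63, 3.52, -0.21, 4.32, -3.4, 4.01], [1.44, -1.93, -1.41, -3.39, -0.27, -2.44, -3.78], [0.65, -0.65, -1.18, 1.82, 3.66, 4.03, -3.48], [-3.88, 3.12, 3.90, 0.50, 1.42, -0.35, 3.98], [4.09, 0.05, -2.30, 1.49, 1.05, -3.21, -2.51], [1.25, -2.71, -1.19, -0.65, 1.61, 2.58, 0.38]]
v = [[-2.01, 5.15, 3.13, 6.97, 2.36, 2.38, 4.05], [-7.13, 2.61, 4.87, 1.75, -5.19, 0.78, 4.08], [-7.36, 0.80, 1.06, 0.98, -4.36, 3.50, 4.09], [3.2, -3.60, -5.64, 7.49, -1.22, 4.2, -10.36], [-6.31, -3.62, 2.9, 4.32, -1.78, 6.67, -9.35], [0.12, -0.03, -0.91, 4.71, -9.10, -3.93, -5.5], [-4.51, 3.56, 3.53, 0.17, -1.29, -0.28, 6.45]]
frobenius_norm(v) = 32.30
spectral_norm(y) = 12.13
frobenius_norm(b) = 5.08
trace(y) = 0.29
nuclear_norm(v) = 66.03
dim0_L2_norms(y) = [6.53, 5.89, 7.07, 5.25, 6.49, 7.15, 8.08]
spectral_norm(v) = 21.83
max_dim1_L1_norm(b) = 5.85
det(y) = 25858.23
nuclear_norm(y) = 39.59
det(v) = -398.11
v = b @ y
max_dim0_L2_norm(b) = 2.05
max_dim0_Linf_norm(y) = 4.32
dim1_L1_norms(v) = [26.05, 26.41, 22.15, 35.71, 34.95, 24.3, 19.79]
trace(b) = 1.28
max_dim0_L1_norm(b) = 4.64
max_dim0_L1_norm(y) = 18.81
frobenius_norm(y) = 17.71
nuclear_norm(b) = 11.15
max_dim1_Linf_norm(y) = 4.32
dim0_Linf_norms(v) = [7.36, 5.15, 5.64, 7.49, 9.1, 6.67, 10.36]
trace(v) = 9.89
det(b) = -0.00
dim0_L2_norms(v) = [13.4, 8.53, 9.39, 12.23, 11.86, 9.81, 17.79]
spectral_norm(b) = 3.05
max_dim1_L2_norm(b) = 2.49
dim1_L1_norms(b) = [3.28, 3.35, 4.26, 4.88, 5.85, 5.29, 2.41]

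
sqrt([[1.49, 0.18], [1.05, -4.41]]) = [[1.23+0.01j, 0.04-0.06j], [0.22-0.37j, (0.01+2.1j)]]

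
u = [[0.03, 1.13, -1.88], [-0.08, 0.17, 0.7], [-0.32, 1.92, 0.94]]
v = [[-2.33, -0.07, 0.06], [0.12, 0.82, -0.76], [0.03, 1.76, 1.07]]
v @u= [[-0.08, -2.53, 4.39],  [0.18, -1.18, -0.37],  [-0.48, 2.39, 2.18]]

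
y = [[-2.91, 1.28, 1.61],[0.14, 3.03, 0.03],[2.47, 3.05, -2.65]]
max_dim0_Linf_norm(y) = 3.05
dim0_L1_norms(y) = [5.52, 7.36, 4.29]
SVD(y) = [[-0.32, -0.80, 0.5], [0.36, -0.59, -0.72], [0.87, -0.05, 0.48]] @ diag([5.398094780149154, 3.8476362061780214, 0.6181976782829558]) @ [[0.58, 0.62, -0.52],[0.55, -0.78, -0.30],[-0.60, -0.11, -0.80]]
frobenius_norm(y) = 6.66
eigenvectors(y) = [[-0.66,0.61,-0.31], [0.01,-0.03,-0.78], [0.75,0.79,-0.55]]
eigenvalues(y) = [-4.77, -0.87, 3.11]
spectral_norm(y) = 5.40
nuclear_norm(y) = 9.86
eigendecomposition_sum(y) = [[-2.55, -0.34, 1.94], [0.03, 0.00, -0.03], [2.92, 0.39, -2.22]] + [[-0.39, 0.40, -0.35], [0.02, -0.02, 0.02], [-0.51, 0.52, -0.45]] + [[0.03, 1.22, 0.02], [0.09, 3.04, 0.04], [0.06, 2.14, 0.03]]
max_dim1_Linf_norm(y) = 3.05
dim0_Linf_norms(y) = [2.91, 3.05, 2.65]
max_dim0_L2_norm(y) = 4.49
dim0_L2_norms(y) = [3.82, 4.49, 3.1]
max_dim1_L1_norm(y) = 8.17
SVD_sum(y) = [[-1.02, -1.09, 0.92], [1.14, 1.20, -1.02], [2.76, 2.92, -2.48]] + [[-1.7,2.4,0.94], [-1.26,1.78,0.69], [-0.11,0.16,0.06]] + [[-0.18, -0.03, -0.25], [0.26, 0.05, 0.35], [-0.18, -0.03, -0.24]]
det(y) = 12.84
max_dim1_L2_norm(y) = 4.74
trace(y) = -2.53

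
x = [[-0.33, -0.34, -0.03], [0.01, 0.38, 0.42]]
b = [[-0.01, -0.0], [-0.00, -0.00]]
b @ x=[[0.00, 0.00, 0.00], [0.0, 0.0, 0.0]]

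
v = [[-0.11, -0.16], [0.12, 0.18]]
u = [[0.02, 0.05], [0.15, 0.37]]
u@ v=[[0.0,0.01], [0.03,0.04]]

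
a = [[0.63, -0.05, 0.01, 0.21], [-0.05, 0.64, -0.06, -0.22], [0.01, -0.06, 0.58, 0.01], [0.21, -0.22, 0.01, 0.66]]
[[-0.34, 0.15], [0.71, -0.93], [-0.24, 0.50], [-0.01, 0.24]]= a @ [[-0.65, 0.18], [1.25, -1.43], [-0.29, 0.72], [0.62, -0.18]]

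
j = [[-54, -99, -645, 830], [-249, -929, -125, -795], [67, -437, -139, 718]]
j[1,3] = -795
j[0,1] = -99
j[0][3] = 830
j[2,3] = 718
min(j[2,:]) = -437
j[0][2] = -645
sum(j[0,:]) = 32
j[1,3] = -795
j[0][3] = 830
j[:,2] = [-645, -125, -139]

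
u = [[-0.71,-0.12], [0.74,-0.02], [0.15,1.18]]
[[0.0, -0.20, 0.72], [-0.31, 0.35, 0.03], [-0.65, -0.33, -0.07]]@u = [[-0.04, 0.85], [0.48, 0.07], [0.21, 0.00]]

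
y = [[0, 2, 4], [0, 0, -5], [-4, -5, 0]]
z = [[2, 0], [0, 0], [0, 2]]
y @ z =[[0, 8], [0, -10], [-8, 0]]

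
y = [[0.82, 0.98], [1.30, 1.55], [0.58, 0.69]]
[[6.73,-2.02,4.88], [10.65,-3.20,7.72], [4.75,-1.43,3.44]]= y @ [[2.58, -0.65, 0.82], [4.71, -1.52, 4.29]]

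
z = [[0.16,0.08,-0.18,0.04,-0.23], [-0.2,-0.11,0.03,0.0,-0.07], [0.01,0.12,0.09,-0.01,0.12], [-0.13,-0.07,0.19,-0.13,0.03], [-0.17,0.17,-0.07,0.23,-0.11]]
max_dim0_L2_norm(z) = 0.33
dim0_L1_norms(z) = [0.67, 0.55, 0.56, 0.41, 0.56]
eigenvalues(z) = [(0.34+0j), (-0.21+0.25j), (-0.21-0.25j), (-0.01+0.04j), (-0.01-0.04j)]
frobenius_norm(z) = 0.65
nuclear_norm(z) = 1.21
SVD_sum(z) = [[0.09, 0.11, -0.19, 0.14, -0.15], [-0.02, -0.03, 0.05, -0.04, 0.04], [-0.02, -0.03, 0.04, -0.03, 0.03], [-0.07, -0.09, 0.15, -0.11, 0.12], [0.06, 0.08, -0.12, 0.09, -0.1]] + [[0.08, -0.01, -0.01, -0.04, 0.02], [-0.15, 0.02, 0.02, 0.08, -0.03], [0.01, -0.00, -0.00, -0.0, 0.00], [-0.06, 0.01, 0.01, 0.03, -0.01], [-0.24, 0.04, 0.03, 0.12, -0.05]] + [[-0.01, -0.06, -0.02, -0.02, -0.05],  [-0.02, -0.10, -0.03, -0.04, -0.09],  [0.02, 0.12, 0.03, 0.05, 0.11],  [-0.01, -0.03, -0.01, -0.01, -0.03],  [0.01, 0.05, 0.01, 0.02, 0.05]] + [[0.00, 0.04, 0.03, -0.03, -0.04], [-0.00, -0.01, -0.01, 0.01, 0.01], [0.00, 0.02, 0.02, -0.02, -0.03], [0.0, 0.05, 0.04, -0.04, -0.05], [0.00, 0.01, 0.01, -0.01, -0.01]] + [[-0.0,0.0,-0.00,-0.0,0.00], [-0.00,0.0,-0.01,-0.01,0.0], [-0.00,0.0,-0.01,-0.0,0.0], [0.0,-0.0,0.0,0.00,-0.0], [0.00,-0.00,0.00,0.00,-0.00]]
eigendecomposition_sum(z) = [[0.18-0.00j, -0.04-0.00j, (-0.13+0j), (-0.04+0j), (-0.12+0j)], [(-0.06+0j), (0.02+0j), 0.05+0.00j, (0.01-0j), 0.04-0.00j], [-0.08+0.00j, (0.02+0j), 0.05+0.00j, 0.02-0.00j, 0.05-0.00j], [-0.08+0.00j, (0.02+0j), 0.06+0.00j, (0.02-0j), (0.05-0j)], [-0.12+0.00j, 0.03+0.00j, (0.08+0j), 0.03-0.00j, 0.08-0.00j]] + [[(-0.01+0.05j), 0.04+0.05j, (-0.04-0.02j), 0.05+0.03j, -0.05+0.04j],[-0.06+0.00j, -0.05+0.07j, 0.01-0.06j, -0.02+0.07j, (-0.06-0.05j)],[0.04-0.01j, (0.03-0.05j), -0.00+0.04j, -0.05j, 0.04+0.03j],[(-0.03-0.04j), (-0.07+0.01j), (0.04-0.02j), -0.06+0.03j, -0.00-0.07j],[-0.03+0.09j, 0.08+0.10j, -0.07-0.04j, (0.09+0.06j), (-0.1+0.06j)]] + [[-0.01-0.05j, 0.04-0.05j, (-0.04+0.02j), 0.05-0.03j, (-0.05-0.04j)], [-0.06-0.00j, -0.05-0.07j, (0.01+0.06j), -0.02-0.07j, -0.06+0.05j], [(0.04+0.01j), 0.03+0.05j, (-0-0.04j), 0.05j, 0.04-0.03j], [(-0.03+0.04j), (-0.07-0.01j), (0.04+0.02j), (-0.06-0.03j), -0.00+0.07j], [-0.03-0.09j, (0.08-0.1j), (-0.07+0.04j), 0.09-0.06j, -0.10-0.06j]] + [[0.01j, 0.02+0.00j, (0.01+0.01j), (-0.01+0j), (-0.01-0j)], [-0.01-0.00j, (-0.02+0.01j), -0.02+0.00j, (0.01-0.01j), 0.01-0.00j], [0.00+0.01j, (0.03+0.01j), (0.02+0.02j), -0.02+0.00j, -0.01-0.00j], [(0.01+0.01j), (0.03-0j), 0.03+0.01j, (-0.02+0.01j), -0.01+0.00j], [-0.00-0.00j, (-0.01-0.01j), (-0-0.01j), (0.01+0j), 0.00+0.00j]] + [[-0.01j, (0.02-0j), (0.01-0.01j), (-0.01-0j), (-0.01+0j)], [(-0.01+0j), -0.02-0.01j, -0.02-0.00j, (0.01+0.01j), (0.01+0j)], [0.00-0.01j, (0.03-0.01j), (0.02-0.02j), -0.02-0.00j, (-0.01+0j)], [(0.01-0.01j), 0.03+0.00j, (0.03-0.01j), (-0.02-0.01j), (-0.01-0j)], [(-0+0j), (-0.01+0.01j), -0.00+0.01j, 0.01-0.00j, 0.00-0.00j]]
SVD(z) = [[-0.68, 0.26, 0.34, 0.57, 0.19], [0.18, -0.50, 0.55, -0.10, 0.63], [0.15, 0.02, -0.67, 0.37, 0.62], [0.53, -0.18, 0.19, 0.72, -0.35], [-0.45, -0.8, -0.30, 0.09, -0.24]] @ diag([0.46256753851694216, 0.34876551536828976, 0.25730668032252335, 0.1237178152865379, 0.01345592963706239]) @ [[-0.29,-0.37,0.59,-0.44,0.49],[0.87,-0.13,-0.11,-0.43,0.17],[-0.14,-0.69,-0.19,-0.28,-0.62],[0.03,0.53,0.48,-0.43,-0.55],[-0.37,0.30,-0.61,-0.6,0.21]]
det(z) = 0.00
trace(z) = -0.10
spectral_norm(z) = 0.46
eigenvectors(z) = [[0.72+0.00j,(-0.35+0.02j),-0.35-0.02j,-0.32-0.12j,(-0.32+0.12j)], [-0.26+0.00j,(-0.16-0.42j),-0.16+0.42j,0.34-0.10j,(0.34+0.1j)], [(-0.31+0j),(0.13+0.26j),(0.13-0.26j),(-0.51-0.28j),(-0.51+0.28j)], [(-0.31+0j),0.20-0.32j,(0.2+0.32j),(-0.61+0j),(-0.61-0j)], [-0.48+0.00j,(-0.67+0j),-0.67-0.00j,(0.15+0.16j),0.15-0.16j]]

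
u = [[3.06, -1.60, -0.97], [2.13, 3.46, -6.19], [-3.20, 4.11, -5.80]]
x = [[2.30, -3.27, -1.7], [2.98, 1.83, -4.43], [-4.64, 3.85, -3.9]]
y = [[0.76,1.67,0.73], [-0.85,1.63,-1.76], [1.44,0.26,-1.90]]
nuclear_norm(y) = 6.79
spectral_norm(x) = 7.76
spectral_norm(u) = 10.07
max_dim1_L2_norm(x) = 7.18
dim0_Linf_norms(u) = [3.2, 4.11, 6.19]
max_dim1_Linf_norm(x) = 4.64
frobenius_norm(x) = 10.11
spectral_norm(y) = 2.96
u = x + y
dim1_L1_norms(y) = [3.16, 4.24, 3.6]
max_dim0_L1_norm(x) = 10.03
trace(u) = 0.72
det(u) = -54.25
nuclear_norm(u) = 16.22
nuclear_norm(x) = 16.25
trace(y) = 0.49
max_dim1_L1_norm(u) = 13.11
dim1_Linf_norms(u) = [3.06, 6.19, 5.8]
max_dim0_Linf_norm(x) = 4.64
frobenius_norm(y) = 4.02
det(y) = -10.81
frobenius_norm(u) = 11.33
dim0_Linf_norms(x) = [4.64, 3.85, 4.43]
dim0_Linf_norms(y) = [1.44, 1.67, 1.9]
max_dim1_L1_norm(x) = 12.39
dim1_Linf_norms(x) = [3.27, 4.43, 4.64]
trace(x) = 0.23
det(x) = -116.35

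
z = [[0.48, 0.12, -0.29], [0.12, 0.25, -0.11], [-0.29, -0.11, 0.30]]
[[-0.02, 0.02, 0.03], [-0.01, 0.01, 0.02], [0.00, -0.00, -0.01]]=z @[[-0.06, 0.07, 0.10], [-0.04, 0.05, 0.06], [-0.06, 0.07, 0.1]]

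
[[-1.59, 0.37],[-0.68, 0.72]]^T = [[-1.59, -0.68], [0.37, 0.72]]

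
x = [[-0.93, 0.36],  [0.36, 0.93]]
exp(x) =[[0.45,0.42], [0.42,2.63]]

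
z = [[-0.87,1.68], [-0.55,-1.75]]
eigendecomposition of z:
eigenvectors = [[0.87+0.00j, (0.87-0j)], [(-0.23+0.44j), -0.23-0.44j]]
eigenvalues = [(-1.31+0.85j), (-1.31-0.85j)]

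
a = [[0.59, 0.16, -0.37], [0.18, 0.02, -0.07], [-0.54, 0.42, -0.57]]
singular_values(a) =[0.9, 0.73, 0.0]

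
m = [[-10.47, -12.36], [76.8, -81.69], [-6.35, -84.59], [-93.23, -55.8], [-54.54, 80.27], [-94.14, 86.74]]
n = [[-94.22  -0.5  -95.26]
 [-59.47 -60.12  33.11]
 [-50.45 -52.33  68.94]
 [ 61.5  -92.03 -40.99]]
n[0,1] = -0.5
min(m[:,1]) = -84.59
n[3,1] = -92.03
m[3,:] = [-93.23, -55.8]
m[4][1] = 80.27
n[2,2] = 68.94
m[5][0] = -94.14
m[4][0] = -54.54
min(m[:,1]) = -84.59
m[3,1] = -55.8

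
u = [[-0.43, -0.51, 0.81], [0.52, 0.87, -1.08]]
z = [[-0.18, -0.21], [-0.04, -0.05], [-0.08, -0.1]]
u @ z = [[0.03, 0.03], [-0.04, -0.04]]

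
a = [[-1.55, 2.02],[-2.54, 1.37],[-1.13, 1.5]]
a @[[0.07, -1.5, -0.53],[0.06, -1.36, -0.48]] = [[0.01,-0.42,-0.15], [-0.10,1.95,0.69], [0.01,-0.35,-0.12]]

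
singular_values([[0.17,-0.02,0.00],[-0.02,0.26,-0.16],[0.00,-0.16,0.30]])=[0.44, 0.17, 0.11]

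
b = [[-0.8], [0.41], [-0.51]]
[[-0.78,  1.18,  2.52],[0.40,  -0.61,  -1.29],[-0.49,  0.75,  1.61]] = b@[[0.97, -1.48, -3.15]]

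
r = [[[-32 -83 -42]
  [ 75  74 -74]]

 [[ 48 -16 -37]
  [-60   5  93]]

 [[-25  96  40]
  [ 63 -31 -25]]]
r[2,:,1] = [96, -31]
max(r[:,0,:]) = 96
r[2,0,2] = 40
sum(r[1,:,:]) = 33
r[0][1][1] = 74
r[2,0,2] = 40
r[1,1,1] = 5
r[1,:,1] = [-16, 5]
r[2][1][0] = 63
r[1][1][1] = 5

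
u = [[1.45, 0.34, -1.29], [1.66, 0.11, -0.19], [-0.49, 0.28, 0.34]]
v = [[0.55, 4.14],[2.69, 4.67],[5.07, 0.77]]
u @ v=[[-4.83, 6.6],[0.25, 7.24],[2.21, -0.46]]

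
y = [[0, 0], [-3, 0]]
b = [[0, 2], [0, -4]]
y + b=[[0, 2], [-3, -4]]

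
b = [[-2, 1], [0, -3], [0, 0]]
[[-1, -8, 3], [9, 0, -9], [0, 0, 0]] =b@[[-1, 4, 0], [-3, 0, 3]]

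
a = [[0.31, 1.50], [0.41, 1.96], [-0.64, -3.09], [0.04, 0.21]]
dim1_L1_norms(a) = [1.81, 2.37, 3.73, 0.25]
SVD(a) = [[-0.38,0.25],[-0.5,-0.63],[0.78,-0.24],[-0.05,0.69]] @ diag([4.04464763455486, 0.005050969191588214]) @ [[-0.20, -0.98], [-0.98, 0.20]]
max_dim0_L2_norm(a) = 3.96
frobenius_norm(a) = 4.04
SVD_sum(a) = [[0.31, 1.50], [0.41, 1.96], [-0.64, -3.09], [0.04, 0.21]] + [[-0.00,0.0],[0.0,-0.00],[0.00,-0.00],[-0.00,0.0]]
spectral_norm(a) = 4.04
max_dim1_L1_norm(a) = 3.73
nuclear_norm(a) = 4.05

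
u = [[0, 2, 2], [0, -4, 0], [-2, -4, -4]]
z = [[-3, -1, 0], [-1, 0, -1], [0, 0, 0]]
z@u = [[0, -2, -6], [2, 2, 2], [0, 0, 0]]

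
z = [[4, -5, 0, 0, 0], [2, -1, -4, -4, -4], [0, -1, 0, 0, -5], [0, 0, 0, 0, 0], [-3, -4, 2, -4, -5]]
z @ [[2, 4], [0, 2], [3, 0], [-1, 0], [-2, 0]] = [[8, 6], [4, 6], [10, -2], [0, 0], [14, -20]]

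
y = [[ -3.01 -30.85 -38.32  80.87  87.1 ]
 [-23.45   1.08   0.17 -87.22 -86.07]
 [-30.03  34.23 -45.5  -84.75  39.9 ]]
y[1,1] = 1.08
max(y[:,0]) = -3.01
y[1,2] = 0.17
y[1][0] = -23.45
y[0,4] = 87.1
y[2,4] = 39.9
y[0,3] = 80.87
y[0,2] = -38.32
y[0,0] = -3.01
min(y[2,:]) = -84.75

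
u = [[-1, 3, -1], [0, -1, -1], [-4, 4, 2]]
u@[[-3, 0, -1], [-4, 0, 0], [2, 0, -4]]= [[-11, 0, 5], [2, 0, 4], [0, 0, -4]]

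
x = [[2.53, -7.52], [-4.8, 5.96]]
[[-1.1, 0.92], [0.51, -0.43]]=x @ [[0.13, -0.11], [0.19, -0.16]]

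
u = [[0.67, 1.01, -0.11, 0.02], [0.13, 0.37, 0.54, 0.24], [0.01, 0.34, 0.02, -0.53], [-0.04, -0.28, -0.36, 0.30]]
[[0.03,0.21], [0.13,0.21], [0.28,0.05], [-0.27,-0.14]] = u @ [[-0.36,0.20], [0.3,0.1], [0.27,0.27], [-0.34,-0.01]]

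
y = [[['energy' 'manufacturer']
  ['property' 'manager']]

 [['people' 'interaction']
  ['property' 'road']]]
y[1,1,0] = 'property'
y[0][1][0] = 'property'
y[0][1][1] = 'manager'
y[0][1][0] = 'property'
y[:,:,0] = [['energy', 'property'], ['people', 'property']]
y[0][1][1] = 'manager'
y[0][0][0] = 'energy'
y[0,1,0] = 'property'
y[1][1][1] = 'road'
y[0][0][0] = 'energy'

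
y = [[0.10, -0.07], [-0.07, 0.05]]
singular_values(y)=[0.15, 0.0]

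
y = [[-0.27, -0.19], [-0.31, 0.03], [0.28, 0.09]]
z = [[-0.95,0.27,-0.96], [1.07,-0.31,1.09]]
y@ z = [[0.05,-0.01,0.05],[0.33,-0.09,0.33],[-0.17,0.05,-0.17]]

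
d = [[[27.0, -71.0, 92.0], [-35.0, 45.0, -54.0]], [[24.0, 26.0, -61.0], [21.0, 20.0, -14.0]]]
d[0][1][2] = -54.0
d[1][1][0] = 21.0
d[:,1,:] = [[-35.0, 45.0, -54.0], [21.0, 20.0, -14.0]]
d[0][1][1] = 45.0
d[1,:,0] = [24.0, 21.0]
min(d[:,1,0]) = -35.0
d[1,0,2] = -61.0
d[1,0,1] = 26.0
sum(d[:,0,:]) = 37.0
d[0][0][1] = -71.0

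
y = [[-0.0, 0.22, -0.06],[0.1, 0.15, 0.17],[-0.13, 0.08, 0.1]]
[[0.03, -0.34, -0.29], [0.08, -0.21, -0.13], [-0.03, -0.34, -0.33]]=y @ [[0.42, 1.20, 1.42], [0.15, -1.69, -1.42], [0.12, -0.46, -0.33]]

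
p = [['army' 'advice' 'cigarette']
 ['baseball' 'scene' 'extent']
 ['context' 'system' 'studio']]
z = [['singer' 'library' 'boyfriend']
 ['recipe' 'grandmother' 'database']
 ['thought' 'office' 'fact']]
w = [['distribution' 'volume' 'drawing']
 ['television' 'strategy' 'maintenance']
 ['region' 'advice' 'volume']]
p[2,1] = 'system'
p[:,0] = ['army', 'baseball', 'context']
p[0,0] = 'army'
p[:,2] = ['cigarette', 'extent', 'studio']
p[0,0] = 'army'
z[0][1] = 'library'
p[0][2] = 'cigarette'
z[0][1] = 'library'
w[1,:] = ['television', 'strategy', 'maintenance']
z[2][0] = 'thought'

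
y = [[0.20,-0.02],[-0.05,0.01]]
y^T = [[0.20, -0.05],[-0.02, 0.01]]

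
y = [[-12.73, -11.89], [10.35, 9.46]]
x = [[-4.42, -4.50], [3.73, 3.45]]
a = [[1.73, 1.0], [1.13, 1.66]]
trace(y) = -3.27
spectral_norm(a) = 2.76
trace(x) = -0.97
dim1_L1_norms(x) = [8.92, 7.18]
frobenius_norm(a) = 2.83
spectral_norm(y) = 22.36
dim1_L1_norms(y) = [24.62, 19.81]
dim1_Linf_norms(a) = [1.73, 1.66]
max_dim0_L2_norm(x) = 5.78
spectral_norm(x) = 8.10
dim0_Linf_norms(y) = [12.73, 11.89]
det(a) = 1.74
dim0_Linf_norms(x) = [4.42, 4.5]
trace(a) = 3.39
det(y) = 2.64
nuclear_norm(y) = 22.48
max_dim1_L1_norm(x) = 8.92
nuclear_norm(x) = 8.29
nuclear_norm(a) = 3.39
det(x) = 1.54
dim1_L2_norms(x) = [6.31, 5.08]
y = x @ a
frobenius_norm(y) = 22.36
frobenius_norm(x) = 8.10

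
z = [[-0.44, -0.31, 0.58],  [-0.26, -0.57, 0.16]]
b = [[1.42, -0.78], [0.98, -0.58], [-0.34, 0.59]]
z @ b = [[-1.13, 0.87], [-0.98, 0.63]]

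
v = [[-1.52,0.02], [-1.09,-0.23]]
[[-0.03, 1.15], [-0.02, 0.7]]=v @ [[0.02,-0.75], [-0.01,0.52]]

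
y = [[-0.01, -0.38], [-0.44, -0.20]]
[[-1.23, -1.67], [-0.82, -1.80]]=y@[[0.39,2.12], [3.23,4.33]]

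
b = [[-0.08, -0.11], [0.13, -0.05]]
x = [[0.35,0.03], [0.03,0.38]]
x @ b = [[-0.02,-0.04], [0.05,-0.02]]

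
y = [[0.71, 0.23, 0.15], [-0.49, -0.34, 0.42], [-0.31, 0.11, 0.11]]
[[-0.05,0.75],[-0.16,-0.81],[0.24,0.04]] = y @ [[-0.40, 0.49], [1.02, 1.73], [-0.01, 0.04]]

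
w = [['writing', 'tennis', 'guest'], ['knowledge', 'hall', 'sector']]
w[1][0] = 'knowledge'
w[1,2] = 'sector'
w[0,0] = 'writing'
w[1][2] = 'sector'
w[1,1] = 'hall'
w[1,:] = ['knowledge', 'hall', 'sector']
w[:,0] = ['writing', 'knowledge']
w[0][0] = 'writing'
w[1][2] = 'sector'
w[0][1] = 'tennis'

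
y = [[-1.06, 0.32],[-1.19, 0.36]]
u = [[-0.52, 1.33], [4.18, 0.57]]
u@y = [[-1.03, 0.31], [-5.11, 1.54]]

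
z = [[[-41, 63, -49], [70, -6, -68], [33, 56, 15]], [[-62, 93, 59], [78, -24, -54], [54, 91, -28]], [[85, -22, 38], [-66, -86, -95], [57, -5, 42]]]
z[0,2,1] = 56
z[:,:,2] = [[-49, -68, 15], [59, -54, -28], [38, -95, 42]]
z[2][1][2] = -95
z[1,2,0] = 54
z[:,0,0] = [-41, -62, 85]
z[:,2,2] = [15, -28, 42]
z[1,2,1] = 91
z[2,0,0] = 85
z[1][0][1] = 93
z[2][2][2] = 42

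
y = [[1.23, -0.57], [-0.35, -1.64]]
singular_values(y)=[1.74, 1.27]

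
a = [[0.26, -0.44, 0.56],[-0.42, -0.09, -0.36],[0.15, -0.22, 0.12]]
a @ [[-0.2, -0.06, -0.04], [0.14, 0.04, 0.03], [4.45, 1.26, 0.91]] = [[2.38, 0.67, 0.49],  [-1.53, -0.43, -0.31],  [0.47, 0.13, 0.10]]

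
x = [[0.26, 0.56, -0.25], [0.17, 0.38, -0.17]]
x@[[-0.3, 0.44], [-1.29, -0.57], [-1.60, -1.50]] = [[-0.40,0.17], [-0.27,0.11]]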